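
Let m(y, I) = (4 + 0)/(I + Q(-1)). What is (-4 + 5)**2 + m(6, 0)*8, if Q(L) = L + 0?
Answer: -31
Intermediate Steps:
Q(L) = L
m(y, I) = 4/(-1 + I) (m(y, I) = (4 + 0)/(I - 1) = 4/(-1 + I))
(-4 + 5)**2 + m(6, 0)*8 = (-4 + 5)**2 + (4/(-1 + 0))*8 = 1**2 + (4/(-1))*8 = 1 + (4*(-1))*8 = 1 - 4*8 = 1 - 32 = -31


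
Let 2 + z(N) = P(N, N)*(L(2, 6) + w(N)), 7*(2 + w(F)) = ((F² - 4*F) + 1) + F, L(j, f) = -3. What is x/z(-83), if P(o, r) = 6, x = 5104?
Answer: 17864/21305 ≈ 0.83849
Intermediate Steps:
w(F) = -13/7 - 3*F/7 + F²/7 (w(F) = -2 + (((F² - 4*F) + 1) + F)/7 = -2 + ((1 + F² - 4*F) + F)/7 = -2 + (1 + F² - 3*F)/7 = -2 + (⅐ - 3*F/7 + F²/7) = -13/7 - 3*F/7 + F²/7)
z(N) = -218/7 - 18*N/7 + 6*N²/7 (z(N) = -2 + 6*(-3 + (-13/7 - 3*N/7 + N²/7)) = -2 + 6*(-34/7 - 3*N/7 + N²/7) = -2 + (-204/7 - 18*N/7 + 6*N²/7) = -218/7 - 18*N/7 + 6*N²/7)
x/z(-83) = 5104/(-218/7 - 18/7*(-83) + (6/7)*(-83)²) = 5104/(-218/7 + 1494/7 + (6/7)*6889) = 5104/(-218/7 + 1494/7 + 41334/7) = 5104/(42610/7) = 5104*(7/42610) = 17864/21305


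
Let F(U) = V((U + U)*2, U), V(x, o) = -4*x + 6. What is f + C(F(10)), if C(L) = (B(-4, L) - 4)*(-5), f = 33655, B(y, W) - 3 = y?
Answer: 33680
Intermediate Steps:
B(y, W) = 3 + y
V(x, o) = 6 - 4*x
F(U) = 6 - 16*U (F(U) = 6 - 4*(U + U)*2 = 6 - 4*2*U*2 = 6 - 16*U)
C(L) = 25 (C(L) = ((3 - 4) - 4)*(-5) = (-1 - 4)*(-5) = -5*(-5) = 25)
f + C(F(10)) = 33655 + 25 = 33680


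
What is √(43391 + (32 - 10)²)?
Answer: 15*√195 ≈ 209.46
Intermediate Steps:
√(43391 + (32 - 10)²) = √(43391 + 22²) = √(43391 + 484) = √43875 = 15*√195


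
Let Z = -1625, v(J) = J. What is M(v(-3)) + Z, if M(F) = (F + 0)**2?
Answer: -1616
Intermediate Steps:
M(F) = F**2
M(v(-3)) + Z = (-3)**2 - 1625 = 9 - 1625 = -1616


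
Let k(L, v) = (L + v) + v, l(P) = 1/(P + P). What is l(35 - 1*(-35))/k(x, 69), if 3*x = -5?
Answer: 3/57260 ≈ 5.2393e-5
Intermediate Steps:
l(P) = 1/(2*P)
x = -5/3 (x = (⅓)*(-5) = -5/3 ≈ -1.6667)
k(L, v) = L + 2*v
l(35 - 1*(-35))/k(x, 69) = (1/(2*(35 - 1*(-35))))/(-5/3 + 2*69) = (1/(2*(35 + 35)))/(-5/3 + 138) = ((½)/70)/(409/3) = ((½)*(1/70))*(3/409) = (1/140)*(3/409) = 3/57260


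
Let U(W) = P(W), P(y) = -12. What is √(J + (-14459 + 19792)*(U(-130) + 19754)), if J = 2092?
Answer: √105286178 ≈ 10261.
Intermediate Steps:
U(W) = -12
√(J + (-14459 + 19792)*(U(-130) + 19754)) = √(2092 + (-14459 + 19792)*(-12 + 19754)) = √(2092 + 5333*19742) = √(2092 + 105284086) = √105286178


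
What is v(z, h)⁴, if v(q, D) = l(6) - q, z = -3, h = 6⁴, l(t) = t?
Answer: 6561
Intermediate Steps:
h = 1296
v(q, D) = 6 - q
v(z, h)⁴ = (6 - 1*(-3))⁴ = (6 + 3)⁴ = 9⁴ = 6561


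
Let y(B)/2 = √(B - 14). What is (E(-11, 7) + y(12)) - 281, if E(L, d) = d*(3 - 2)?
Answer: -274 + 2*I*√2 ≈ -274.0 + 2.8284*I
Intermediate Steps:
E(L, d) = d (E(L, d) = d*1 = d)
y(B) = 2*√(-14 + B) (y(B) = 2*√(B - 14) = 2*√(-14 + B))
(E(-11, 7) + y(12)) - 281 = (7 + 2*√(-14 + 12)) - 281 = (7 + 2*√(-2)) - 281 = (7 + 2*(I*√2)) - 281 = (7 + 2*I*√2) - 281 = -274 + 2*I*√2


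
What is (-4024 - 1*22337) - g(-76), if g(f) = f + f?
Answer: -26209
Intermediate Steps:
g(f) = 2*f
(-4024 - 1*22337) - g(-76) = (-4024 - 1*22337) - 2*(-76) = (-4024 - 22337) - 1*(-152) = -26361 + 152 = -26209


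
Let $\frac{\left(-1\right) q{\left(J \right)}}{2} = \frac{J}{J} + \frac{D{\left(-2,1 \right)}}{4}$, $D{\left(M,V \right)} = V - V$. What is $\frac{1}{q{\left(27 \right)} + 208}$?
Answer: $\frac{1}{206} \approx 0.0048544$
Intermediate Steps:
$D{\left(M,V \right)} = 0$
$q{\left(J \right)} = -2$ ($q{\left(J \right)} = - 2 \left(\frac{J}{J} + \frac{0}{4}\right) = - 2 \left(1 + 0 \cdot \frac{1}{4}\right) = - 2 \left(1 + 0\right) = \left(-2\right) 1 = -2$)
$\frac{1}{q{\left(27 \right)} + 208} = \frac{1}{-2 + 208} = \frac{1}{206}$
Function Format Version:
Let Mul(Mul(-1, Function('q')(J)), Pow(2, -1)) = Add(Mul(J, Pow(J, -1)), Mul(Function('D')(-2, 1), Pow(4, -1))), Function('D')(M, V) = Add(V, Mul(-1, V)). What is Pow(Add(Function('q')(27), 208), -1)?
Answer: Rational(1, 206) ≈ 0.0048544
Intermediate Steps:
Function('D')(M, V) = 0
Function('q')(J) = -2 (Function('q')(J) = Mul(-2, Add(Mul(J, Pow(J, -1)), Mul(0, Pow(4, -1)))) = Mul(-2, Add(1, Mul(0, Rational(1, 4)))) = Mul(-2, Add(1, 0)) = Mul(-2, 1) = -2)
Pow(Add(Function('q')(27), 208), -1) = Pow(Add(-2, 208), -1) = Pow(206, -1) = Rational(1, 206)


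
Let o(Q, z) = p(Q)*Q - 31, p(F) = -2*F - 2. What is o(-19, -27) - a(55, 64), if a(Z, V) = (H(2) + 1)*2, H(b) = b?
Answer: -721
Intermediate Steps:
p(F) = -2 - 2*F
a(Z, V) = 6 (a(Z, V) = (2 + 1)*2 = 3*2 = 6)
o(Q, z) = -31 + Q*(-2 - 2*Q) (o(Q, z) = (-2 - 2*Q)*Q - 31 = Q*(-2 - 2*Q) - 31 = -31 + Q*(-2 - 2*Q))
o(-19, -27) - a(55, 64) = (-31 - 2*(-19)*(1 - 19)) - 1*6 = (-31 - 2*(-19)*(-18)) - 6 = (-31 - 684) - 6 = -715 - 6 = -721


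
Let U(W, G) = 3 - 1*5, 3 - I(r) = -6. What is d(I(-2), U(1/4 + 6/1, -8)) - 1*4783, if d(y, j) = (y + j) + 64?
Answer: -4712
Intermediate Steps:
I(r) = 9 (I(r) = 3 - 1*(-6) = 3 + 6 = 9)
U(W, G) = -2 (U(W, G) = 3 - 5 = -2)
d(y, j) = 64 + j + y (d(y, j) = (j + y) + 64 = 64 + j + y)
d(I(-2), U(1/4 + 6/1, -8)) - 1*4783 = (64 - 2 + 9) - 1*4783 = 71 - 4783 = -4712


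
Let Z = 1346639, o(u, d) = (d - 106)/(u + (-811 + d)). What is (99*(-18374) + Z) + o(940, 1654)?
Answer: -842264473/1783 ≈ -4.7239e+5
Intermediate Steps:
o(u, d) = (-106 + d)/(-811 + d + u)
(99*(-18374) + Z) + o(940, 1654) = (99*(-18374) + 1346639) + (-106 + 1654)/(-811 + 1654 + 940) = (-1819026 + 1346639) + 1548/1783 = -472387 + (1/1783)*1548 = -472387 + 1548/1783 = -842264473/1783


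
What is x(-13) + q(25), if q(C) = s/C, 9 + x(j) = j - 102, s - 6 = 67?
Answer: -3027/25 ≈ -121.08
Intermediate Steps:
s = 73 (s = 6 + 67 = 73)
x(j) = -111 + j (x(j) = -9 + (j - 102) = -9 + (-102 + j) = -111 + j)
q(C) = 73/C
x(-13) + q(25) = (-111 - 13) + 73/25 = -124 + 73*(1/25) = -124 + 73/25 = -3027/25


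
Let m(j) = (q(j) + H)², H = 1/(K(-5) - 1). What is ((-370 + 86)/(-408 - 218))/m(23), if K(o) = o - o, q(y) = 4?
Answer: 142/2817 ≈ 0.050408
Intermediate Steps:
K(o) = 0
H = -1 (H = 1/(0 - 1) = 1/(-1) = -1)
m(j) = 9 (m(j) = (4 - 1)² = 3² = 9)
((-370 + 86)/(-408 - 218))/m(23) = ((-370 + 86)/(-408 - 218))/9 = -284/(-626)*(⅑) = -284*(-1/626)*(⅑) = (142/313)*(⅑) = 142/2817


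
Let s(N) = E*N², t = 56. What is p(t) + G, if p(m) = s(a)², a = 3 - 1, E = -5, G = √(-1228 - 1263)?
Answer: 400 + I*√2491 ≈ 400.0 + 49.91*I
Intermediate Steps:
G = I*√2491 (G = √(-2491) = I*√2491 ≈ 49.91*I)
a = 2
s(N) = -5*N²
p(m) = 400 (p(m) = (-5*2²)² = (-5*4)² = (-20)² = 400)
p(t) + G = 400 + I*√2491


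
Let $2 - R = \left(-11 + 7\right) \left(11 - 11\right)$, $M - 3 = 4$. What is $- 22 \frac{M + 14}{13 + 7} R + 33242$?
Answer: $\frac{165979}{5} \approx 33196.0$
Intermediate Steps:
$M = 7$ ($M = 3 + 4 = 7$)
$R = 2$ ($R = 2 - \left(-11 + 7\right) \left(11 - 11\right) = 2 - \left(-4\right) 0 = 2 - 0 = 2 + 0 = 2$)
$- 22 \frac{M + 14}{13 + 7} R + 33242 = - 22 \frac{7 + 14}{13 + 7} \cdot 2 + 33242 = - 22 \cdot \frac{21}{20} \cdot 2 + 33242 = - 22 \cdot 21 \cdot \frac{1}{20} \cdot 2 + 33242 = \left(-22\right) \frac{21}{20} \cdot 2 + 33242 = \left(- \frac{231}{10}\right) 2 + 33242 = - \frac{231}{5} + 33242 = \frac{165979}{5}$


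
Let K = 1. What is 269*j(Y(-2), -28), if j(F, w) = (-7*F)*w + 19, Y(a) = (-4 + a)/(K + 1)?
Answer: -153061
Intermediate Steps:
Y(a) = -2 + a/2 (Y(a) = (-4 + a)/(1 + 1) = (-4 + a)/2 = (-4 + a)*(1/2) = -2 + a/2)
j(F, w) = 19 - 7*F*w (j(F, w) = -7*F*w + 19 = 19 - 7*F*w)
269*j(Y(-2), -28) = 269*(19 - 7*(-2 + (1/2)*(-2))*(-28)) = 269*(19 - 7*(-2 - 1)*(-28)) = 269*(19 - 7*(-3)*(-28)) = 269*(19 - 588) = 269*(-569) = -153061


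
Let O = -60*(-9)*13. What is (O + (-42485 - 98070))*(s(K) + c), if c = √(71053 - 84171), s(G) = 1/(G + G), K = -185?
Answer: 26707/74 - 133535*I*√13118 ≈ 360.91 - 1.5294e+7*I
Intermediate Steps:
s(G) = 1/(2*G)
O = 7020 (O = 540*13 = 7020)
c = I*√13118 (c = √(-13118) = I*√13118 ≈ 114.53*I)
(O + (-42485 - 98070))*(s(K) + c) = (7020 + (-42485 - 98070))*((½)/(-185) + I*√13118) = (7020 - 140555)*((½)*(-1/185) + I*√13118) = -133535*(-1/370 + I*√13118) = 26707/74 - 133535*I*√13118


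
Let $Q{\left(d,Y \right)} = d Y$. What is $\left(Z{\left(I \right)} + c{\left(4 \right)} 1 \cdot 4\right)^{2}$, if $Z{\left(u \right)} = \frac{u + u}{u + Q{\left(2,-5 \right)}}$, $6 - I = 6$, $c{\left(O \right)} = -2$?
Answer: $64$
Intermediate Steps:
$I = 0$ ($I = 6 - 6 = 0$)
$Q{\left(d,Y \right)} = Y d$
$Z{\left(u \right)} = \frac{2 u}{-10 + u}$ ($Z{\left(u \right)} = \frac{u + u}{u - 10} = \frac{2 u}{u - 10} = \frac{2 u}{-10 + u}$)
$\left(Z{\left(I \right)} + c{\left(4 \right)} 1 \cdot 4\right)^{2} = \left(2 \cdot 0 \frac{1}{-10 + 0} + \left(-2\right) 1 \cdot 4\right)^{2} = \left(2 \cdot 0 \frac{1}{-10} - 8\right)^{2} = \left(2 \cdot 0 \left(- \frac{1}{10}\right) - 8\right)^{2} = \left(0 - 8\right)^{2} = \left(-8\right)^{2} = 64$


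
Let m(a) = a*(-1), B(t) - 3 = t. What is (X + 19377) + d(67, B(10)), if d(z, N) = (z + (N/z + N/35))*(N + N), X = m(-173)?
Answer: 49964216/2345 ≈ 21307.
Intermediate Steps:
B(t) = 3 + t
m(a) = -a
X = 173 (X = -1*(-173) = 173)
d(z, N) = 2*N*(z + N/35 + N/z) (d(z, N) = (z + (N/z + N*(1/35)))*(2*N) = (z + (N/z + N/35))*(2*N) = (z + (N/35 + N/z))*(2*N) = (z + N/35 + N/z)*(2*N) = 2*N*(z + N/35 + N/z))
(X + 19377) + d(67, B(10)) = (173 + 19377) + (2/35)*(3 + 10)*(35*(3 + 10) + 67*((3 + 10) + 35*67))/67 = 19550 + (2/35)*13*(1/67)*(35*13 + 67*(13 + 2345)) = 19550 + (2/35)*13*(1/67)*(455 + 67*2358) = 19550 + (2/35)*13*(1/67)*(455 + 157986) = 19550 + (2/35)*13*(1/67)*158441 = 19550 + 4119466/2345 = 49964216/2345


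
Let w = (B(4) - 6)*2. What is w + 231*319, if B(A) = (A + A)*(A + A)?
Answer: 73805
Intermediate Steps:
B(A) = 4*A² (B(A) = (2*A)*(2*A) = 4*A²)
w = 116 (w = (4*4² - 6)*2 = (4*16 - 6)*2 = (64 - 6)*2 = 58*2 = 116)
w + 231*319 = 116 + 231*319 = 116 + 73689 = 73805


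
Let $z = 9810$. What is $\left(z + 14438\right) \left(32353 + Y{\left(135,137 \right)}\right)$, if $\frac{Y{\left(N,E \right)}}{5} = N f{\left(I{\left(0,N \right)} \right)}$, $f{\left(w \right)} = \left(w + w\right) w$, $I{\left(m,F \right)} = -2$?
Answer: $915434744$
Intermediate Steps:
$f{\left(w \right)} = 2 w^{2}$ ($f{\left(w \right)} = 2 w w = 2 w^{2}$)
$Y{\left(N,E \right)} = 40 N$ ($Y{\left(N,E \right)} = 5 N 2 \left(-2\right)^{2} = 5 N 2 \cdot 4 = 5 N 8 = 5 \cdot 8 N = 40 N$)
$\left(z + 14438\right) \left(32353 + Y{\left(135,137 \right)}\right) = \left(9810 + 14438\right) \left(32353 + 40 \cdot 135\right) = 24248 \left(32353 + 5400\right) = 24248 \cdot 37753 = 915434744$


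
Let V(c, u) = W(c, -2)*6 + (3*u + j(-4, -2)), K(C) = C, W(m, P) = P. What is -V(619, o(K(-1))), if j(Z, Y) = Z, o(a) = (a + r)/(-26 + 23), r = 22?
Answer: 37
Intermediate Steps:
o(a) = -22/3 - a/3 (o(a) = (a + 22)/(-26 + 23) = (22 + a)/(-3) = (22 + a)*(-⅓) = -22/3 - a/3)
V(c, u) = -16 + 3*u (V(c, u) = -2*6 + (3*u - 4) = -12 + (-4 + 3*u) = -16 + 3*u)
-V(619, o(K(-1))) = -(-16 + 3*(-22/3 - ⅓*(-1))) = -(-16 + 3*(-22/3 + ⅓)) = -(-16 + 3*(-7)) = -(-16 - 21) = -1*(-37) = 37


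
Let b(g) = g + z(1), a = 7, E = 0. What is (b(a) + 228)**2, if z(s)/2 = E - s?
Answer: 54289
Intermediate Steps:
z(s) = -2*s (z(s) = 2*(0 - s) = 2*(-s) = -2*s)
b(g) = -2 + g (b(g) = g - 2*1 = g - 2 = -2 + g)
(b(a) + 228)**2 = ((-2 + 7) + 228)**2 = (5 + 228)**2 = 233**2 = 54289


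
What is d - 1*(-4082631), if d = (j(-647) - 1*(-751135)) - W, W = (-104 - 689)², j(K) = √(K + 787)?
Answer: 4204917 + 2*√35 ≈ 4.2049e+6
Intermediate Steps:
j(K) = √(787 + K)
W = 628849 (W = (-793)² = 628849)
d = 122286 + 2*√35 (d = (√(787 - 647) - 1*(-751135)) - 1*628849 = (√140 + 751135) - 628849 = (2*√35 + 751135) - 628849 = (751135 + 2*√35) - 628849 = 122286 + 2*√35 ≈ 1.2230e+5)
d - 1*(-4082631) = (122286 + 2*√35) - 1*(-4082631) = (122286 + 2*√35) + 4082631 = 4204917 + 2*√35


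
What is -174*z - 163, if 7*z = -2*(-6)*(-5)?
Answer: 9299/7 ≈ 1328.4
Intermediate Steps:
z = -60/7 (z = (-2*(-6)*(-5))/7 = (12*(-5))/7 = (⅐)*(-60) = -60/7 ≈ -8.5714)
-174*z - 163 = -174*(-60/7) - 163 = 10440/7 - 163 = 9299/7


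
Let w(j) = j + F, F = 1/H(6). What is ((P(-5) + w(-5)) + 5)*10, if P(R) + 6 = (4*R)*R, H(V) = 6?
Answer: 2825/3 ≈ 941.67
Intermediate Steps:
F = ⅙ (F = 1/6 = ⅙ ≈ 0.16667)
P(R) = -6 + 4*R² (P(R) = -6 + (4*R)*R = -6 + 4*R²)
w(j) = ⅙ + j (w(j) = j + ⅙ = ⅙ + j)
((P(-5) + w(-5)) + 5)*10 = (((-6 + 4*(-5)²) + (⅙ - 5)) + 5)*10 = (((-6 + 4*25) - 29/6) + 5)*10 = (((-6 + 100) - 29/6) + 5)*10 = ((94 - 29/6) + 5)*10 = (535/6 + 5)*10 = (565/6)*10 = 2825/3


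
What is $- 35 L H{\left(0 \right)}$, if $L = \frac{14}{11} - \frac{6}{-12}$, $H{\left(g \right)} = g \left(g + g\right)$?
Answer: $0$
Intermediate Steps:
$H{\left(g \right)} = 2 g^{2}$ ($H{\left(g \right)} = g 2 g = 2 g^{2}$)
$L = \frac{39}{22}$ ($L = 14 \cdot \frac{1}{11} - - \frac{1}{2} = \frac{14}{11} + \frac{1}{2} = \frac{39}{22} \approx 1.7727$)
$- 35 L H{\left(0 \right)} = \left(-35\right) \frac{39}{22} \cdot 2 \cdot 0^{2} = - \frac{1365 \cdot 2 \cdot 0}{22} = \left(- \frac{1365}{22}\right) 0 = 0$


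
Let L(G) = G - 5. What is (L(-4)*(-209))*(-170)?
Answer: -319770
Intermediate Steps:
L(G) = -5 + G
(L(-4)*(-209))*(-170) = ((-5 - 4)*(-209))*(-170) = -9*(-209)*(-170) = 1881*(-170) = -319770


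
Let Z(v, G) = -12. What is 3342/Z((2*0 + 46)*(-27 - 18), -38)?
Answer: -557/2 ≈ -278.50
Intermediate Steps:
3342/Z((2*0 + 46)*(-27 - 18), -38) = 3342/(-12) = 3342*(-1/12) = -557/2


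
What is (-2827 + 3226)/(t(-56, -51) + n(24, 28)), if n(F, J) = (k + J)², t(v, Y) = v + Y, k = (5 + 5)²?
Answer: 399/16277 ≈ 0.024513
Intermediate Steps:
k = 100 (k = 10² = 100)
t(v, Y) = Y + v
n(F, J) = (100 + J)²
(-2827 + 3226)/(t(-56, -51) + n(24, 28)) = (-2827 + 3226)/((-51 - 56) + (100 + 28)²) = 399/(-107 + 128²) = 399/(-107 + 16384) = 399/16277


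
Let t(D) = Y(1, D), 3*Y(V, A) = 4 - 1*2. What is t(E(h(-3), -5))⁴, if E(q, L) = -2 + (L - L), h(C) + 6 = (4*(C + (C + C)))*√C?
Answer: 16/81 ≈ 0.19753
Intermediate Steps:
Y(V, A) = ⅔ (Y(V, A) = (4 - 1*2)/3 = (4 - 2)/3 = (⅓)*2 = ⅔)
h(C) = -6 + 12*C^(3/2) (h(C) = -6 + (4*(C + (C + C)))*√C = -6 + (4*(C + 2*C))*√C = -6 + (4*(3*C))*√C = -6 + (12*C)*√C = -6 + 12*C^(3/2))
E(q, L) = -2 (E(q, L) = -2 + 0 = -2)
t(D) = ⅔
t(E(h(-3), -5))⁴ = (⅔)⁴ = 16/81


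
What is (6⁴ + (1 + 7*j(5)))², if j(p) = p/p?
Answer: 1700416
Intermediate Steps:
j(p) = 1
(6⁴ + (1 + 7*j(5)))² = (6⁴ + (1 + 7*1))² = (1296 + (1 + 7))² = (1296 + 8)² = 1304² = 1700416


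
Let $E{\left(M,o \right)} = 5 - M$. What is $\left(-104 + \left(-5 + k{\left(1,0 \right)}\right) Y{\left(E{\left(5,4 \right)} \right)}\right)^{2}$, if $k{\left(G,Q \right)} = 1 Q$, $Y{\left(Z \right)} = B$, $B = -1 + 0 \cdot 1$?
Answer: $9801$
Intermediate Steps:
$B = -1$ ($B = -1 + 0 = -1$)
$Y{\left(Z \right)} = -1$
$k{\left(G,Q \right)} = Q$
$\left(-104 + \left(-5 + k{\left(1,0 \right)}\right) Y{\left(E{\left(5,4 \right)} \right)}\right)^{2} = \left(-104 + \left(-5 + 0\right) \left(-1\right)\right)^{2} = \left(-104 - -5\right)^{2} = \left(-104 + 5\right)^{2} = \left(-99\right)^{2} = 9801$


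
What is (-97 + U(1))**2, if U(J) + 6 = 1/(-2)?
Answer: 42849/4 ≈ 10712.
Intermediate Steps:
U(J) = -13/2 (U(J) = -6 + 1/(-2) = -6 - 1/2 = -13/2)
(-97 + U(1))**2 = (-97 - 13/2)**2 = (-207/2)**2 = 42849/4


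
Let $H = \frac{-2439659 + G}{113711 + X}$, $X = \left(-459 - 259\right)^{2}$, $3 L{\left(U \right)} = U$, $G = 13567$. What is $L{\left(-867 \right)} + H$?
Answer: $- \frac{184275007}{629235} \approx -292.86$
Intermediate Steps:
$L{\left(U \right)} = \frac{U}{3}$
$X = 515524$ ($X = \left(-718\right)^{2} = 515524$)
$H = - \frac{2426092}{629235}$ ($H = \frac{-2439659 + 13567}{113711 + 515524} = - \frac{2426092}{629235} \approx -3.8556$)
$L{\left(-867 \right)} + H = \frac{1}{3} \left(-867\right) - \frac{2426092}{629235} = -289 - \frac{2426092}{629235} = - \frac{184275007}{629235}$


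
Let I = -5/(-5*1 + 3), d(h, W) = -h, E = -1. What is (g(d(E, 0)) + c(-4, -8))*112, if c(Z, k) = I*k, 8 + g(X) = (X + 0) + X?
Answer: -2912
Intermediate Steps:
I = 5/2 (I = -5/(-5 + 3) = -5/(-2) = -5*(-½) = 5/2 ≈ 2.5000)
g(X) = -8 + 2*X (g(X) = -8 + ((X + 0) + X) = -8 + (X + X) = -8 + 2*X)
c(Z, k) = 5*k/2
(g(d(E, 0)) + c(-4, -8))*112 = ((-8 + 2*(-1*(-1))) + (5/2)*(-8))*112 = ((-8 + 2*1) - 20)*112 = ((-8 + 2) - 20)*112 = (-6 - 20)*112 = -26*112 = -2912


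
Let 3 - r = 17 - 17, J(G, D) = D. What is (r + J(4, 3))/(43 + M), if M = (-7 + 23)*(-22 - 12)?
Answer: -2/167 ≈ -0.011976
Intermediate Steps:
M = -544 (M = 16*(-34) = -544)
r = 3 (r = 3 - (17 - 17) = 3 - 1*0 = 3 + 0 = 3)
(r + J(4, 3))/(43 + M) = (3 + 3)/(43 - 544) = 6/(-501) = 6*(-1/501) = -2/167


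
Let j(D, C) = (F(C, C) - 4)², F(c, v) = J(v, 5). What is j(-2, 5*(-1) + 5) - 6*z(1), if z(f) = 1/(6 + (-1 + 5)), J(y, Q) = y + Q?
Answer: ⅖ ≈ 0.40000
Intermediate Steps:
J(y, Q) = Q + y
F(c, v) = 5 + v
j(D, C) = (1 + C)² (j(D, C) = ((5 + C) - 4)² = (1 + C)²)
z(f) = ⅒ (z(f) = 1/(6 + 4) = 1/10 = ⅒)
j(-2, 5*(-1) + 5) - 6*z(1) = (1 + (5*(-1) + 5))² - 6*⅒ = (1 + (-5 + 5))² - ⅗ = (1 + 0)² - ⅗ = 1² - ⅗ = 1 - ⅗ = ⅖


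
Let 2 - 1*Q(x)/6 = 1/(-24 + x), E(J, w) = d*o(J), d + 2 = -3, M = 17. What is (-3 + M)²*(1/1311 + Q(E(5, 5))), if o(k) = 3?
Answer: 40601596/17043 ≈ 2382.3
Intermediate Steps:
d = -5 (d = -2 - 3 = -5)
E(J, w) = -15 (E(J, w) = -5*3 = -15)
Q(x) = 12 - 6/(-24 + x)
(-3 + M)²*(1/1311 + Q(E(5, 5))) = (-3 + 17)²*(1/1311 + 6*(-49 + 2*(-15))/(-24 - 15)) = 14²*(1/1311 + 6*(-49 - 30)/(-39)) = 196*(1/1311 + 6*(-1/39)*(-79)) = 196*(1/1311 + 158/13) = 196*(207151/17043) = 40601596/17043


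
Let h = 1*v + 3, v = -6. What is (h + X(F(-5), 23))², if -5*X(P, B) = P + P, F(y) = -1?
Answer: 169/25 ≈ 6.7600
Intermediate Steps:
h = -3 (h = 1*(-6) + 3 = -6 + 3 = -3)
X(P, B) = -2*P/5 (X(P, B) = -(P + P)/5 = -2*P/5)
(h + X(F(-5), 23))² = (-3 - ⅖*(-1))² = (-3 + ⅖)² = (-13/5)² = 169/25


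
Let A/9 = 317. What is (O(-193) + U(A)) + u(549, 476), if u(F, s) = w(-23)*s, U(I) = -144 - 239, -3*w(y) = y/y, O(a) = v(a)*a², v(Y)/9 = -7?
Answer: -7041686/3 ≈ -2.3472e+6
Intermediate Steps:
v(Y) = -63 (v(Y) = 9*(-7) = -63)
O(a) = -63*a²
A = 2853 (A = 9*317 = 2853)
w(y) = -⅓ (w(y) = -y/(3*y) = -⅓*1 = -⅓)
U(I) = -383
u(F, s) = -s/3
(O(-193) + U(A)) + u(549, 476) = (-63*(-193)² - 383) - ⅓*476 = (-63*37249 - 383) - 476/3 = (-2346687 - 383) - 476/3 = -2347070 - 476/3 = -7041686/3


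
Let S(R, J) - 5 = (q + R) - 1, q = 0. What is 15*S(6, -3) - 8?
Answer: 142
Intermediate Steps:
S(R, J) = 4 + R (S(R, J) = 5 + ((0 + R) - 1) = 5 + (R - 1) = 5 + (-1 + R) = 4 + R)
15*S(6, -3) - 8 = 15*(4 + 6) - 8 = 15*10 - 8 = 150 - 8 = 142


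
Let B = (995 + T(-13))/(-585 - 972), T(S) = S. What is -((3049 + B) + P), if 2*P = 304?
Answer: -4982975/1557 ≈ -3200.4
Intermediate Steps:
P = 152 (P = (½)*304 = 152)
B = -982/1557 (B = (995 - 13)/(-585 - 972) = 982/(-1557) = 982*(-1/1557) = -982/1557 ≈ -0.63070)
-((3049 + B) + P) = -((3049 - 982/1557) + 152) = -(4746311/1557 + 152) = -1*4982975/1557 = -4982975/1557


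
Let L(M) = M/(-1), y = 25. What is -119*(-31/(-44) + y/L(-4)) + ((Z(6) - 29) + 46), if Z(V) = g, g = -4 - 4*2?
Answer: -18097/22 ≈ -822.59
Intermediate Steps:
g = -12 (g = -4 - 8 = -12)
L(M) = -M (L(M) = M*(-1) = -M)
Z(V) = -12
-119*(-31/(-44) + y/L(-4)) + ((Z(6) - 29) + 46) = -119*(-31/(-44) + 25/((-1*(-4)))) + ((-12 - 29) + 46) = -119*(-31*(-1/44) + 25/4) + (-41 + 46) = -119*(31/44 + 25*(1/4)) + 5 = -119*(31/44 + 25/4) + 5 = -119*153/22 + 5 = -18207/22 + 5 = -18097/22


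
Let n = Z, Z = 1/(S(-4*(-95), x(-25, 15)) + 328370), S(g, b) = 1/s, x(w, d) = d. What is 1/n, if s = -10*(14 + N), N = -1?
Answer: 42688099/130 ≈ 3.2837e+5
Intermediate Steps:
s = -130 (s = -10*(14 - 1) = -10*13 = -130)
S(g, b) = -1/130 (S(g, b) = 1/(-130) = -1/130)
Z = 130/42688099 (Z = 1/(-1/130 + 328370) = 1/(42688099/130) = 130/42688099 ≈ 3.0453e-6)
n = 130/42688099 ≈ 3.0453e-6
1/n = 1/(130/42688099) = 42688099/130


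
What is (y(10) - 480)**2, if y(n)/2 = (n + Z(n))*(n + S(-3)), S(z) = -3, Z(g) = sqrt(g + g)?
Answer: 119520 - 19040*sqrt(5) ≈ 76945.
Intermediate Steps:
Z(g) = sqrt(2)*sqrt(g) (Z(g) = sqrt(2*g) = sqrt(2)*sqrt(g))
y(n) = 2*(-3 + n)*(n + sqrt(2)*sqrt(n)) (y(n) = 2*((n + sqrt(2)*sqrt(n))*(n - 3)) = 2*((n + sqrt(2)*sqrt(n))*(-3 + n)) = 2*((-3 + n)*(n + sqrt(2)*sqrt(n))) = 2*(-3 + n)*(n + sqrt(2)*sqrt(n)))
(y(10) - 480)**2 = ((-6*10 + 2*10**2 - 6*sqrt(2)*sqrt(10) + 2*sqrt(2)*10**(3/2)) - 480)**2 = ((-60 + 2*100 - 12*sqrt(5) + 2*sqrt(2)*(10*sqrt(10))) - 480)**2 = ((-60 + 200 - 12*sqrt(5) + 40*sqrt(5)) - 480)**2 = ((140 + 28*sqrt(5)) - 480)**2 = (-340 + 28*sqrt(5))**2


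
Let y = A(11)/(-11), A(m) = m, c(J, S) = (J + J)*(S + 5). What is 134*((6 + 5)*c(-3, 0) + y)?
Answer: -44354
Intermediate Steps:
c(J, S) = 2*J*(5 + S) (c(J, S) = (2*J)*(5 + S) = 2*J*(5 + S))
y = -1 (y = 11/(-11) = 11*(-1/11) = -1)
134*((6 + 5)*c(-3, 0) + y) = 134*((6 + 5)*(2*(-3)*(5 + 0)) - 1) = 134*(11*(2*(-3)*5) - 1) = 134*(11*(-30) - 1) = 134*(-330 - 1) = 134*(-331) = -44354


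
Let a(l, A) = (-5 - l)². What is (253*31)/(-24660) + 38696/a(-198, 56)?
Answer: 662099453/918560340 ≈ 0.72080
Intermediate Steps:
(253*31)/(-24660) + 38696/a(-198, 56) = (253*31)/(-24660) + 38696/((5 - 198)²) = 7843*(-1/24660) + 38696/((-193)²) = -7843/24660 + 38696/37249 = 662099453/918560340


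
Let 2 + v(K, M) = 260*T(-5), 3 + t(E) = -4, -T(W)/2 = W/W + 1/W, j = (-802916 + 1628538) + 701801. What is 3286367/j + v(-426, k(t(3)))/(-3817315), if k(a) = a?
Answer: 176700514189/82121897595 ≈ 2.1517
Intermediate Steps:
j = 1527423 (j = 825622 + 701801 = 1527423)
T(W) = -2 - 2/W (T(W) = -2*(W/W + 1/W) = -2*(1 + 1/W) = -2 - 2/W)
t(E) = -7 (t(E) = -3 - 4 = -7)
v(K, M) = -418 (v(K, M) = -2 + 260*(-2 - 2/(-5)) = -2 + 260*(-2 - 2*(-⅕)) = -2 + 260*(-2 + ⅖) = -2 + 260*(-8/5) = -2 - 416 = -418)
3286367/j + v(-426, k(t(3)))/(-3817315) = 3286367/1527423 - 418/(-3817315) = 3286367*(1/1527423) - 418*(-1/3817315) = 3286367/1527423 + 418/3817315 = 176700514189/82121897595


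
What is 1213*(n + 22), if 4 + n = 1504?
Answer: 1846186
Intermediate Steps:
n = 1500 (n = -4 + 1504 = 1500)
1213*(n + 22) = 1213*(1500 + 22) = 1213*1522 = 1846186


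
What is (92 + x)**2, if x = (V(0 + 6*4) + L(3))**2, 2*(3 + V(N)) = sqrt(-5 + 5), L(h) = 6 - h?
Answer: 8464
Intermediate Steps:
V(N) = -3 (V(N) = -3 + sqrt(-5 + 5)/2 = -3 + sqrt(0)/2 = -3 + (1/2)*0 = -3 + 0 = -3)
x = 0 (x = (-3 + (6 - 1*3))**2 = (-3 + (6 - 3))**2 = (-3 + 3)**2 = 0**2 = 0)
(92 + x)**2 = (92 + 0)**2 = 92**2 = 8464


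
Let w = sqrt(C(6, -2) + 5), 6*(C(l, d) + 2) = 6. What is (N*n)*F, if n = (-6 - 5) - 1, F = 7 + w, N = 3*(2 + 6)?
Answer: -2592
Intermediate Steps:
C(l, d) = -1 (C(l, d) = -2 + (1/6)*6 = -2 + 1 = -1)
w = 2 (w = sqrt(-1 + 5) = sqrt(4) = 2)
N = 24 (N = 3*8 = 24)
F = 9 (F = 7 + 2 = 9)
n = -12 (n = -11 - 1 = -12)
(N*n)*F = (24*(-12))*9 = -288*9 = -2592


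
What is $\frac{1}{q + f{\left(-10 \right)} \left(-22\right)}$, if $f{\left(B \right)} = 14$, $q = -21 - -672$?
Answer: $\frac{1}{343} \approx 0.0029155$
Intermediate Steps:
$q = 651$ ($q = -21 + 672 = 651$)
$\frac{1}{q + f{\left(-10 \right)} \left(-22\right)} = \frac{1}{651 + 14 \left(-22\right)} = \frac{1}{651 - 308} = \frac{1}{343}$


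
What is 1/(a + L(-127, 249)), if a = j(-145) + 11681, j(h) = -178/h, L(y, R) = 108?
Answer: 145/1709583 ≈ 8.4816e-5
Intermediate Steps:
a = 1693923/145 (a = -178/(-145) + 11681 = -178*(-1/145) + 11681 = 178/145 + 11681 = 1693923/145 ≈ 11682.)
1/(a + L(-127, 249)) = 1/(1693923/145 + 108) = 1/(1709583/145) = 145/1709583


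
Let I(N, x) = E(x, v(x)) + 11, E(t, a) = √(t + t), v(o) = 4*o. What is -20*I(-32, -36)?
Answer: -220 - 120*I*√2 ≈ -220.0 - 169.71*I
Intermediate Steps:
E(t, a) = √2*√t (E(t, a) = √(2*t) = √2*√t)
I(N, x) = 11 + √2*√x (I(N, x) = √2*√x + 11 = 11 + √2*√x)
-20*I(-32, -36) = -20*(11 + √2*√(-36)) = -20*(11 + √2*(6*I)) = -20*(11 + 6*I*√2) = -220 - 120*I*√2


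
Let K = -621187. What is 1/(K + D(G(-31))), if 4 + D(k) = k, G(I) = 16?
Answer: -1/621175 ≈ -1.6099e-6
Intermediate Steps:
D(k) = -4 + k
1/(K + D(G(-31))) = 1/(-621187 + (-4 + 16)) = 1/(-621187 + 12) = 1/(-621175) = -1/621175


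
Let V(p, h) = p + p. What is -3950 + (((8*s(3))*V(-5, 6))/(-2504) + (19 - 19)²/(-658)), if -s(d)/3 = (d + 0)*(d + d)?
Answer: -1236890/313 ≈ -3951.7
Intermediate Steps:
s(d) = -6*d² (s(d) = -3*(d + 0)*(d + d) = -3*d*2*d = -6*d²)
V(p, h) = 2*p
-3950 + (((8*s(3))*V(-5, 6))/(-2504) + (19 - 19)²/(-658)) = -3950 + (((8*(-6*3²))*(2*(-5)))/(-2504) + (19 - 19)²/(-658)) = -3950 + (((8*(-6*9))*(-10))*(-1/2504) + 0²*(-1/658)) = -3950 + (((8*(-54))*(-10))*(-1/2504) + 0*(-1/658)) = -3950 + (-432*(-10)*(-1/2504) + 0) = -3950 + (4320*(-1/2504) + 0) = -3950 + (-540/313 + 0) = -3950 - 540/313 = -1236890/313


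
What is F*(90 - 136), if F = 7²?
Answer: -2254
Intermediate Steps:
F = 49
F*(90 - 136) = 49*(90 - 136) = 49*(-46) = -2254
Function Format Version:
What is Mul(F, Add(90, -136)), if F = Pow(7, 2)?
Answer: -2254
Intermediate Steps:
F = 49
Mul(F, Add(90, -136)) = Mul(49, Add(90, -136)) = Mul(49, -46) = -2254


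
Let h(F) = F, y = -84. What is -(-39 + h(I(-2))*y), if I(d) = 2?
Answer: 207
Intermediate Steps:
-(-39 + h(I(-2))*y) = -(-39 + 2*(-84)) = -(-39 - 168) = -1*(-207) = 207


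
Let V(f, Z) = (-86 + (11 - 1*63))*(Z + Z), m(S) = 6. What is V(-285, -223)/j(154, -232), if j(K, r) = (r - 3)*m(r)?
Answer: -10258/235 ≈ -43.651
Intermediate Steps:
j(K, r) = -18 + 6*r (j(K, r) = (r - 3)*6 = (-3 + r)*6 = -18 + 6*r)
V(f, Z) = -276*Z (V(f, Z) = (-86 + (11 - 63))*(2*Z) = (-86 - 52)*(2*Z) = -276*Z)
V(-285, -223)/j(154, -232) = (-276*(-223))/(-18 + 6*(-232)) = 61548/(-18 - 1392) = 61548/(-1410) = 61548*(-1/1410) = -10258/235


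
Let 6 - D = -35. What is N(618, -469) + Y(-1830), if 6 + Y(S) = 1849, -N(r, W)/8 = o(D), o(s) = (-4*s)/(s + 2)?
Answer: 80561/43 ≈ 1873.5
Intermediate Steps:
D = 41 (D = 6 - 1*(-35) = 6 + 35 = 41)
o(s) = -4*s/(2 + s) (o(s) = (-4*s)/(2 + s) = -4*s/(2 + s))
N(r, W) = 1312/43 (N(r, W) = -(-32)*41/(2 + 41) = -(-32)*41/43 = -8*(-164/43) = 1312/43)
Y(S) = 1843 (Y(S) = -6 + 1849 = 1843)
N(618, -469) + Y(-1830) = 1312/43 + 1843 = 80561/43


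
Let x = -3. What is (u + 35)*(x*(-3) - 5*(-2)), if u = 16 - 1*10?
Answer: 779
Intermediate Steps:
u = 6 (u = 16 - 10 = 6)
(u + 35)*(x*(-3) - 5*(-2)) = (6 + 35)*(-3*(-3) - 5*(-2)) = 41*(9 + 10) = 41*19 = 779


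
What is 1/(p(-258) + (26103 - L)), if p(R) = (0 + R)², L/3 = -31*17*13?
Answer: 1/113220 ≈ 8.8324e-6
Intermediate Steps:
L = -20553 (L = 3*(-31*17*13) = 3*(-527*13) = 3*(-6851) = -20553)
p(R) = R²
1/(p(-258) + (26103 - L)) = 1/((-258)² + (26103 - 1*(-20553))) = 1/(66564 + (26103 + 20553)) = 1/(66564 + 46656) = 1/113220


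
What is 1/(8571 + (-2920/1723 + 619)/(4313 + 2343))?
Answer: 11468288/98295760065 ≈ 0.00011667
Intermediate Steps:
1/(8571 + (-2920/1723 + 619)/(4313 + 2343)) = 1/(8571 + (-2920*1/1723 + 619)/6656) = 1/(8571 + (-2920/1723 + 619)*(1/6656)) = 1/(8571 + (1063617/1723)*(1/6656)) = 1/(8571 + 1063617/11468288) = 1/(98295760065/11468288) = 11468288/98295760065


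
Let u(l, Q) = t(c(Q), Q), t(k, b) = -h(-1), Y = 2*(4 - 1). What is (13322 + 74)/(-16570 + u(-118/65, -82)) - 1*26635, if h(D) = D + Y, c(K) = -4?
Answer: -25969913/975 ≈ -26636.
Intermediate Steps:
Y = 6 (Y = 2*3 = 6)
h(D) = 6 + D (h(D) = D + 6 = 6 + D)
t(k, b) = -5 (t(k, b) = -(6 - 1) = -1*5 = -5)
u(l, Q) = -5
(13322 + 74)/(-16570 + u(-118/65, -82)) - 1*26635 = (13322 + 74)/(-16570 - 5) - 1*26635 = 13396/(-16575) - 26635 = 13396*(-1/16575) - 26635 = -788/975 - 26635 = -25969913/975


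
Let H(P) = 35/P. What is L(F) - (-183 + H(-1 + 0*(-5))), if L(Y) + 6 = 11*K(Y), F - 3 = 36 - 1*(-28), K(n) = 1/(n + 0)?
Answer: 14215/67 ≈ 212.16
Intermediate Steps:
K(n) = 1/n
F = 67 (F = 3 + (36 - 1*(-28)) = 3 + (36 + 28) = 3 + 64 = 67)
L(Y) = -6 + 11/Y
L(F) - (-183 + H(-1 + 0*(-5))) = (-6 + 11/67) - (-183 + 35/(-1 + 0*(-5))) = (-6 + 11*(1/67)) - (-183 + 35/(-1 + 0)) = (-6 + 11/67) - (-183 + 35/(-1)) = -391/67 - (-183 + 35*(-1)) = -391/67 - (-183 - 35) = -391/67 - 1*(-218) = -391/67 + 218 = 14215/67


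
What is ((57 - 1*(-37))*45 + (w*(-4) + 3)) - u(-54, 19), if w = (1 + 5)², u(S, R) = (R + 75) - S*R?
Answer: 2969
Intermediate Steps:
u(S, R) = 75 + R - R*S (u(S, R) = (75 + R) - R*S = 75 + R - R*S)
w = 36 (w = 6² = 36)
((57 - 1*(-37))*45 + (w*(-4) + 3)) - u(-54, 19) = ((57 - 1*(-37))*45 + (36*(-4) + 3)) - (75 + 19 - 1*19*(-54)) = ((57 + 37)*45 + (-144 + 3)) - (75 + 19 + 1026) = (94*45 - 141) - 1*1120 = (4230 - 141) - 1120 = 4089 - 1120 = 2969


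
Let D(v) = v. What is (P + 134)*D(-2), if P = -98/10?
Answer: -1242/5 ≈ -248.40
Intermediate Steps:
P = -49/5 (P = -98*⅒ = -49/5 ≈ -9.8000)
(P + 134)*D(-2) = (-49/5 + 134)*(-2) = (621/5)*(-2) = -1242/5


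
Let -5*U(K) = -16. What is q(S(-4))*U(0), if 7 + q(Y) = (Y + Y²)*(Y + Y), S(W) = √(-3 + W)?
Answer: -336/5 - 224*I*√7/5 ≈ -67.2 - 118.53*I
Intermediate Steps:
U(K) = 16/5 (U(K) = -⅕*(-16) = 16/5)
q(Y) = -7 + 2*Y*(Y + Y²) (q(Y) = -7 + (Y + Y²)*(Y + Y) = -7 + (Y + Y²)*(2*Y) = -7 + 2*Y*(Y + Y²))
q(S(-4))*U(0) = (-7 + 2*(√(-3 - 4))² + 2*(√(-3 - 4))³)*(16/5) = (-7 + 2*(√(-7))² + 2*(√(-7))³)*(16/5) = (-7 + 2*(I*√7)² + 2*(I*√7)³)*(16/5) = (-7 + 2*(-7) + 2*(-7*I*√7))*(16/5) = (-7 - 14 - 14*I*√7)*(16/5) = (-21 - 14*I*√7)*(16/5) = -336/5 - 224*I*√7/5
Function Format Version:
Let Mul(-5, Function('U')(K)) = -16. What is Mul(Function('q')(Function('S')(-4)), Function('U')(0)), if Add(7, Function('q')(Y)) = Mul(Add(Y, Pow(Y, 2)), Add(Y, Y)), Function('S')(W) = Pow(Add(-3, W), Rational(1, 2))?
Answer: Add(Rational(-336, 5), Mul(Rational(-224, 5), I, Pow(7, Rational(1, 2)))) ≈ Add(-67.200, Mul(-118.53, I))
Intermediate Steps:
Function('U')(K) = Rational(16, 5) (Function('U')(K) = Mul(Rational(-1, 5), -16) = Rational(16, 5))
Function('q')(Y) = Add(-7, Mul(2, Y, Add(Y, Pow(Y, 2)))) (Function('q')(Y) = Add(-7, Mul(Add(Y, Pow(Y, 2)), Add(Y, Y))) = Add(-7, Mul(Add(Y, Pow(Y, 2)), Mul(2, Y))) = Add(-7, Mul(2, Y, Add(Y, Pow(Y, 2)))))
Mul(Function('q')(Function('S')(-4)), Function('U')(0)) = Mul(Add(-7, Mul(2, Pow(Pow(Add(-3, -4), Rational(1, 2)), 2)), Mul(2, Pow(Pow(Add(-3, -4), Rational(1, 2)), 3))), Rational(16, 5)) = Mul(Add(-7, Mul(2, Pow(Pow(-7, Rational(1, 2)), 2)), Mul(2, Pow(Pow(-7, Rational(1, 2)), 3))), Rational(16, 5)) = Mul(Add(-7, Mul(2, Pow(Mul(I, Pow(7, Rational(1, 2))), 2)), Mul(2, Pow(Mul(I, Pow(7, Rational(1, 2))), 3))), Rational(16, 5)) = Mul(Add(-7, Mul(2, -7), Mul(2, Mul(-7, I, Pow(7, Rational(1, 2))))), Rational(16, 5)) = Mul(Add(-7, -14, Mul(-14, I, Pow(7, Rational(1, 2)))), Rational(16, 5)) = Mul(Add(-21, Mul(-14, I, Pow(7, Rational(1, 2)))), Rational(16, 5)) = Add(Rational(-336, 5), Mul(Rational(-224, 5), I, Pow(7, Rational(1, 2))))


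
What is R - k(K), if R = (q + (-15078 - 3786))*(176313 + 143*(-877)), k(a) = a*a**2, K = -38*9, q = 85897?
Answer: 3452115454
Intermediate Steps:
K = -342
k(a) = a**3
R = 3412113766 (R = (85897 + (-15078 - 3786))*(176313 + 143*(-877)) = (85897 - 18864)*(176313 - 125411) = 67033*50902 = 3412113766)
R - k(K) = 3412113766 - 1*(-342)**3 = 3412113766 - 1*(-40001688) = 3412113766 + 40001688 = 3452115454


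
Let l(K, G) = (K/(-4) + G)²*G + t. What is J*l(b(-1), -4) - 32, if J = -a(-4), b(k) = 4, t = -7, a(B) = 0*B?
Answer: -32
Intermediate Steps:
a(B) = 0
l(K, G) = -7 + G*(G - K/4)² (l(K, G) = (K/(-4) + G)²*G - 7 = (K*(-¼) + G)²*G - 7 = (-K/4 + G)²*G - 7 = (G - K/4)²*G - 7 = G*(G - K/4)² - 7 = -7 + G*(G - K/4)²)
J = 0 (J = -1*0 = 0)
J*l(b(-1), -4) - 32 = 0*(-7 + (1/16)*(-4)*(-1*4 + 4*(-4))²) - 32 = 0*(-7 + (1/16)*(-4)*(-4 - 16)²) - 32 = 0*(-7 + (1/16)*(-4)*(-20)²) - 32 = 0*(-7 + (1/16)*(-4)*400) - 32 = 0*(-7 - 100) - 32 = 0*(-107) - 32 = 0 - 32 = -32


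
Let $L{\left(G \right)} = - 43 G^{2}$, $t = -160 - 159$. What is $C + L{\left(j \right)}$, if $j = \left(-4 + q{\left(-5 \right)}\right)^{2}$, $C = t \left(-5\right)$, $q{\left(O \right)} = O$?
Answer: $-280528$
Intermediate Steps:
$t = -319$ ($t = -160 - 159 = -319$)
$C = 1595$ ($C = \left(-319\right) \left(-5\right) = 1595$)
$j = 81$ ($j = \left(-4 - 5\right)^{2} = \left(-9\right)^{2} = 81$)
$C + L{\left(j \right)} = 1595 - 43 \cdot 81^{2} = 1595 - 282123 = -280528$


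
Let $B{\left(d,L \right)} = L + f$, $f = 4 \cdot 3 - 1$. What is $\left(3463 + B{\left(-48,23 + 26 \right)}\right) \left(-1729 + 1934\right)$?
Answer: $722215$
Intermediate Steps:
$f = 11$ ($f = 12 - 1 = 11$)
$B{\left(d,L \right)} = 11 + L$ ($B{\left(d,L \right)} = L + 11 = 11 + L$)
$\left(3463 + B{\left(-48,23 + 26 \right)}\right) \left(-1729 + 1934\right) = \left(3463 + \left(11 + \left(23 + 26\right)\right)\right) \left(-1729 + 1934\right) = \left(3463 + \left(11 + 49\right)\right) 205 = \left(3463 + 60\right) 205 = 3523 \cdot 205 = 722215$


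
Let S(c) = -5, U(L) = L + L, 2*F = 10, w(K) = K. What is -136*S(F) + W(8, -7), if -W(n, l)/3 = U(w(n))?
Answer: 632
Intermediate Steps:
F = 5 (F = (½)*10 = 5)
U(L) = 2*L
W(n, l) = -6*n
-136*S(F) + W(8, -7) = -136*(-5) - 6*8 = 680 - 48 = 632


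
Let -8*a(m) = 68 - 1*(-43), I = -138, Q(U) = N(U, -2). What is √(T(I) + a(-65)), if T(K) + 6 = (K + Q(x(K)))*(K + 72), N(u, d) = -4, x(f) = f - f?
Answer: 3*√16626/4 ≈ 96.706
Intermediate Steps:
x(f) = 0
Q(U) = -4
a(m) = -111/8 (a(m) = -(68 - 1*(-43))/8 = -(68 + 43)/8 = -⅛*111 = -111/8)
T(K) = -6 + (-4 + K)*(72 + K) (T(K) = -6 + (K - 4)*(K + 72) = -6 + (-4 + K)*(72 + K))
√(T(I) + a(-65)) = √((-294 + (-138)² + 68*(-138)) - 111/8) = √((-294 + 19044 - 9384) - 111/8) = √(9366 - 111/8) = √(74817/8) = 3*√16626/4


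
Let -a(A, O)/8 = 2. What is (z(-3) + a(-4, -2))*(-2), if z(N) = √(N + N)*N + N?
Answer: 38 + 6*I*√6 ≈ 38.0 + 14.697*I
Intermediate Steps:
a(A, O) = -16 (a(A, O) = -8*2 = -16)
z(N) = N + √2*N^(3/2) (z(N) = √(2*N)*N + N = (√2*√N)*N + N = √2*N^(3/2) + N = N + √2*N^(3/2))
(z(-3) + a(-4, -2))*(-2) = ((-3 + √2*(-3)^(3/2)) - 16)*(-2) = ((-3 + √2*(-3*I*√3)) - 16)*(-2) = ((-3 - 3*I*√6) - 16)*(-2) = (-19 - 3*I*√6)*(-2) = 38 + 6*I*√6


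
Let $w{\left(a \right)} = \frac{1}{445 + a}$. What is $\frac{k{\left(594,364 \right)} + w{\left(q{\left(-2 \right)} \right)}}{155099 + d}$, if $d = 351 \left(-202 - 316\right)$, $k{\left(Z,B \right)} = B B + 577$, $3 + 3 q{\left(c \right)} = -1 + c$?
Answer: $- \frac{8421620}{1690931} \approx -4.9805$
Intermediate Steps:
$q{\left(c \right)} = - \frac{4}{3} + \frac{c}{3}$ ($q{\left(c \right)} = -1 + \frac{-1 + c}{3} = -1 + \left(- \frac{1}{3} + \frac{c}{3}\right) = - \frac{4}{3} + \frac{c}{3}$)
$k{\left(Z,B \right)} = 577 + B^{2}$ ($k{\left(Z,B \right)} = B^{2} + 577 = 577 + B^{2}$)
$d = -181818$ ($d = 351 \left(-518\right) = -181818$)
$\frac{k{\left(594,364 \right)} + w{\left(q{\left(-2 \right)} \right)}}{155099 + d} = \frac{\left(577 + 364^{2}\right) + \frac{1}{445 + \left(- \frac{4}{3} + \frac{1}{3} \left(-2\right)\right)}}{155099 - 181818} = \frac{\left(577 + 132496\right) + \frac{1}{445 - 2}}{-26719} = \left(133073 + \frac{1}{445 - 2}\right) \left(- \frac{1}{26719}\right) = \left(133073 + \frac{1}{443}\right) \left(- \frac{1}{26719}\right) = \frac{58951340}{443} \left(- \frac{1}{26719}\right) = - \frac{8421620}{1690931}$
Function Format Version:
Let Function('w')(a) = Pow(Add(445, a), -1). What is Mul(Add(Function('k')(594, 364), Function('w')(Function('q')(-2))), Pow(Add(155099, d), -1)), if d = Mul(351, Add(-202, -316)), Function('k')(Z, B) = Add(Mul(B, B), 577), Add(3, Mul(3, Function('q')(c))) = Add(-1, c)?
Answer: Rational(-8421620, 1690931) ≈ -4.9805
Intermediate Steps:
Function('q')(c) = Add(Rational(-4, 3), Mul(Rational(1, 3), c)) (Function('q')(c) = Add(-1, Mul(Rational(1, 3), Add(-1, c))) = Add(-1, Add(Rational(-1, 3), Mul(Rational(1, 3), c))) = Add(Rational(-4, 3), Mul(Rational(1, 3), c)))
Function('k')(Z, B) = Add(577, Pow(B, 2)) (Function('k')(Z, B) = Add(Pow(B, 2), 577) = Add(577, Pow(B, 2)))
d = -181818 (d = Mul(351, -518) = -181818)
Mul(Add(Function('k')(594, 364), Function('w')(Function('q')(-2))), Pow(Add(155099, d), -1)) = Mul(Add(Add(577, Pow(364, 2)), Pow(Add(445, Add(Rational(-4, 3), Mul(Rational(1, 3), -2))), -1)), Pow(Add(155099, -181818), -1)) = Mul(Add(Add(577, 132496), Pow(Add(445, Add(Rational(-4, 3), Rational(-2, 3))), -1)), Pow(-26719, -1)) = Mul(Add(133073, Pow(Add(445, -2), -1)), Rational(-1, 26719)) = Mul(Add(133073, Pow(443, -1)), Rational(-1, 26719)) = Mul(Add(133073, Rational(1, 443)), Rational(-1, 26719)) = Mul(Rational(58951340, 443), Rational(-1, 26719)) = Rational(-8421620, 1690931)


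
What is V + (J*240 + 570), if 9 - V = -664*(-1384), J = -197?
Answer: -965677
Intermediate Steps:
V = -918967 (V = 9 - (-664)*(-1384) = 9 - 1*918976 = 9 - 918976 = -918967)
V + (J*240 + 570) = -918967 + (-197*240 + 570) = -918967 + (-47280 + 570) = -918967 - 46710 = -965677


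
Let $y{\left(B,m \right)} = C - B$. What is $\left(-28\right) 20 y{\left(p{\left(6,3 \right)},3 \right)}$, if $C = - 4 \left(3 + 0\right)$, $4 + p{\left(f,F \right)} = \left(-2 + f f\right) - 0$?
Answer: $23520$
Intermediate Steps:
$p{\left(f,F \right)} = -6 + f^{2}$ ($p{\left(f,F \right)} = -4 + \left(\left(-2 + f f\right) - 0\right) = -4 + \left(\left(-2 + f^{2}\right) + 0\right) = -4 + \left(-2 + f^{2}\right) = -6 + f^{2}$)
$C = -12$ ($C = \left(-4\right) 3 = -12$)
$y{\left(B,m \right)} = -12 - B$
$\left(-28\right) 20 y{\left(p{\left(6,3 \right)},3 \right)} = \left(-28\right) 20 \left(-12 - \left(-6 + 6^{2}\right)\right) = - 560 \left(-12 - \left(-6 + 36\right)\right) = - 560 \left(-12 - 30\right) = \left(-560\right) \left(-42\right) = 23520$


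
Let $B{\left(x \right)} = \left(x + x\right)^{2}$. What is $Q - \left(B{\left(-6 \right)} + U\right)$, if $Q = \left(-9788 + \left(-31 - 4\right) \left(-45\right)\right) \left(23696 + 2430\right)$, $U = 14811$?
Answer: $-214587793$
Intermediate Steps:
$B{\left(x \right)} = 4 x^{2}$ ($B{\left(x \right)} = \left(2 x\right)^{2} = 4 x^{2}$)
$Q = -214572838$ ($Q = \left(-9788 - -1575\right) 26126 = \left(-9788 + 1575\right) 26126 = \left(-8213\right) 26126 = -214572838$)
$Q - \left(B{\left(-6 \right)} + U\right) = -214572838 - \left(4 \left(-6\right)^{2} + 14811\right) = -214572838 - \left(4 \cdot 36 + 14811\right) = -214572838 - \left(144 + 14811\right) = -214572838 - 14955 = -214587793$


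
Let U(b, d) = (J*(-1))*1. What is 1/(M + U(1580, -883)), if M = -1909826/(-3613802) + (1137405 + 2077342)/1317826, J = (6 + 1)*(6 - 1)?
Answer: -2381181117226/76274200354725 ≈ -0.031219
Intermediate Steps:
J = 35 (J = 7*5 = 35)
M = 7067138748185/2381181117226 (M = -1909826*(-1/3613802) + 3214747*(1/1317826) = 954913/1806901 + 3214747/1317826 = 7067138748185/2381181117226 ≈ 2.9679)
U(b, d) = -35 (U(b, d) = (35*(-1))*1 = -35*1 = -35)
1/(M + U(1580, -883)) = 1/(7067138748185/2381181117226 - 35) = 1/(-76274200354725/2381181117226) = -2381181117226/76274200354725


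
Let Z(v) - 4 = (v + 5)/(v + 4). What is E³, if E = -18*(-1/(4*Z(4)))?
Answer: 46656/68921 ≈ 0.67695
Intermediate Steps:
Z(v) = 4 + (5 + v)/(4 + v) (Z(v) = 4 + (v + 5)/(v + 4) = 4 + (5 + v)/(4 + v))
E = 36/41 (E = -18*(-(4 + 4)/(4*(21 + 5*4))) = -18*(-2/(21 + 20)) = -18/((-41/2)) = -18/((-4*41/8)) = -18/(-41/2) = -18*(-2/41) = 36/41 ≈ 0.87805)
E³ = (36/41)³ = 46656/68921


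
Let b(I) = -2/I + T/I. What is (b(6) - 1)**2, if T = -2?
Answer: 25/9 ≈ 2.7778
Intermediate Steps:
b(I) = -4/I (b(I) = -2/I - 2/I = -4/I)
(b(6) - 1)**2 = (-4/6 - 1)**2 = (-4*1/6 - 1)**2 = (-2/3 - 1)**2 = (-5/3)**2 = 25/9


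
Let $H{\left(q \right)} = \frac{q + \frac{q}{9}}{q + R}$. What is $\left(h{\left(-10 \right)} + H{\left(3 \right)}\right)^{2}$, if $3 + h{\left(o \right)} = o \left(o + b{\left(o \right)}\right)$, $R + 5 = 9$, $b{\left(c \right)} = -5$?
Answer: $\frac{9591409}{441} \approx 21749.0$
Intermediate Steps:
$R = 4$ ($R = -5 + 9 = 4$)
$h{\left(o \right)} = -3 + o \left(-5 + o\right)$ ($h{\left(o \right)} = -3 + o \left(o - 5\right) = -3 + o \left(-5 + o\right)$)
$H{\left(q \right)} = \frac{10 q}{9 \left(4 + q\right)}$ ($H{\left(q \right)} = \frac{q + \frac{q}{9}}{q + 4} = \frac{q + q \frac{1}{9}}{4 + q} = \frac{q + \frac{q}{9}}{4 + q} = \frac{\frac{10}{9} q}{4 + q} = \frac{10 q}{9 \left(4 + q\right)}$)
$\left(h{\left(-10 \right)} + H{\left(3 \right)}\right)^{2} = \left(\left(-3 + \left(-10\right)^{2} - -50\right) + \frac{10}{9} \cdot 3 \frac{1}{4 + 3}\right)^{2} = \left(\left(-3 + 100 + 50\right) + \frac{10}{9} \cdot 3 \cdot \frac{1}{7}\right)^{2} = \left(147 + \frac{10}{9} \cdot 3 \cdot \frac{1}{7}\right)^{2} = \left(147 + \frac{10}{21}\right)^{2} = \left(\frac{3097}{21}\right)^{2} = \frac{9591409}{441}$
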